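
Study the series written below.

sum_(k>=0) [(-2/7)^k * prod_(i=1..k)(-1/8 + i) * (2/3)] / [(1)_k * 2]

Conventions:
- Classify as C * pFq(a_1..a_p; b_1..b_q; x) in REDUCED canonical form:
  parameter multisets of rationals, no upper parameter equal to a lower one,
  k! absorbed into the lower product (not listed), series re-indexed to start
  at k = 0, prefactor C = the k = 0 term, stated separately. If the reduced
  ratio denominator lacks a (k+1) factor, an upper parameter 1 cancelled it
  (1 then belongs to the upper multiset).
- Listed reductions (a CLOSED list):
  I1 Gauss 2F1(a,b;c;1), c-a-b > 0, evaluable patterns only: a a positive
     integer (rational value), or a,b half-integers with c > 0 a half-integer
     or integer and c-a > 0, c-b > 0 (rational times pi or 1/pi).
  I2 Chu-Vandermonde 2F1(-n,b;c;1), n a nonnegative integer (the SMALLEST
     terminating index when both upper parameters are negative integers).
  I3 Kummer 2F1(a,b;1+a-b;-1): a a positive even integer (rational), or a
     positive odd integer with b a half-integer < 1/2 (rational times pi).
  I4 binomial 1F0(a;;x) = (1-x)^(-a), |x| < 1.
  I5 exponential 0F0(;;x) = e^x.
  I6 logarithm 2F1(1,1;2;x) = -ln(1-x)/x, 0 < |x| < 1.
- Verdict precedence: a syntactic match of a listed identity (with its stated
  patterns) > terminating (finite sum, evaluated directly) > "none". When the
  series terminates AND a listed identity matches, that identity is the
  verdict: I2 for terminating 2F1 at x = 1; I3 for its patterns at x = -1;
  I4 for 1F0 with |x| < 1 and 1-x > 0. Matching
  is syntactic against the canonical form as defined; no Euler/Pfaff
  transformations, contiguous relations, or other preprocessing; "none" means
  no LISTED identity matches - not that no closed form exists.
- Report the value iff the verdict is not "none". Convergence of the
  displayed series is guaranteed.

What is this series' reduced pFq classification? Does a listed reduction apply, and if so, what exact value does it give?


Reduced: x = -2/7, 1F0, upper = {7/8}, lower = {-}, C = 1/3. Verdict: this is the I4 binomial reduction (the 1F0 binomial series: exponent -7/8, x = -2/7). Sum: (1/3) * (9/7)^(-7/8).

Key observation: with t_0 = 1/3, the constant factors (prefactor 1/3) combine into one prefactor.
Ratio: r(k) = (-2/7) * (k+7/8) / [(k+1)] - rational; roots negated = parameters, x = (-2/7), C = 1/3.


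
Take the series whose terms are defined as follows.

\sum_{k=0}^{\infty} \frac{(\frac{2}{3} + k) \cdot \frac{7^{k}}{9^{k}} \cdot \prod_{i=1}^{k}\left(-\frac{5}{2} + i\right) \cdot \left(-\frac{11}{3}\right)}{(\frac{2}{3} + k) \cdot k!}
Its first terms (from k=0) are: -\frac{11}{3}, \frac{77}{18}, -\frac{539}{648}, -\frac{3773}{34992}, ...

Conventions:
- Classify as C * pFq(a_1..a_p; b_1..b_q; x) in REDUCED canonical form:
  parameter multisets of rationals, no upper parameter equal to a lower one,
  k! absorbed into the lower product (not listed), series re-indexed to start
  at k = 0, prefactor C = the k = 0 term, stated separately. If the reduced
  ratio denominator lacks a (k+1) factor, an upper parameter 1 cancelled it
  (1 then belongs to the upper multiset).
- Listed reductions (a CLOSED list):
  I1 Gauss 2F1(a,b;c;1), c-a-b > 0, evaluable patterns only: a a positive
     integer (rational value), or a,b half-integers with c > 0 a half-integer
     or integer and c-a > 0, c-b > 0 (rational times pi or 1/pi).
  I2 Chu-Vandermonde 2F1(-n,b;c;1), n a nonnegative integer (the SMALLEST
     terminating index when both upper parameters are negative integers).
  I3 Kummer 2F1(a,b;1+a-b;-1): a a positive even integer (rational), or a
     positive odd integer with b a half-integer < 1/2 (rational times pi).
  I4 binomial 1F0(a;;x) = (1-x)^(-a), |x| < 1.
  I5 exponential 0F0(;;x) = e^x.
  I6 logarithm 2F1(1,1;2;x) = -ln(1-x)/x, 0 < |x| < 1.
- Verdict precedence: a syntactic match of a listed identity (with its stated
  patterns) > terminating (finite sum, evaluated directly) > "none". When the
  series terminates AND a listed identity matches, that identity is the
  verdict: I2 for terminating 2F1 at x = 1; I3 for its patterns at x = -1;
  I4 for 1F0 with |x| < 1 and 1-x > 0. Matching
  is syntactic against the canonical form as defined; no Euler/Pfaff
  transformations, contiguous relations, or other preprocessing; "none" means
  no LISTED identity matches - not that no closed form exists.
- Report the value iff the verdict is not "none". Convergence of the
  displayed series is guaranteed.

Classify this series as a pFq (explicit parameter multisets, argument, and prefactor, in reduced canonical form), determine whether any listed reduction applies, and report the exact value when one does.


Key step: with t_0 = -\frac{11}{3}, the running product (C = -11/3) telescopes to a rising factorial.
Ratio: r(k) = \frac{7}{9} * (k-\frac{3}{2}) / [(k+1)] - rational; roots negated = parameters, x = \frac{7}{9}, C = -\frac{11}{3}.

Prefactor -\frac{11}{3}, argument \frac{7}{9}: 1F0 with upper {-\frac{3}{2}} over lower {-}. Verdict: binomial (I4) applies (the 1F0 binomial series: exponent 3/2, x = \frac{7}{9}). Sum: \left(-\frac{11}{3}\right) \cdot \left(\frac{2}{9}\right)^{\frac{3}{2}}.


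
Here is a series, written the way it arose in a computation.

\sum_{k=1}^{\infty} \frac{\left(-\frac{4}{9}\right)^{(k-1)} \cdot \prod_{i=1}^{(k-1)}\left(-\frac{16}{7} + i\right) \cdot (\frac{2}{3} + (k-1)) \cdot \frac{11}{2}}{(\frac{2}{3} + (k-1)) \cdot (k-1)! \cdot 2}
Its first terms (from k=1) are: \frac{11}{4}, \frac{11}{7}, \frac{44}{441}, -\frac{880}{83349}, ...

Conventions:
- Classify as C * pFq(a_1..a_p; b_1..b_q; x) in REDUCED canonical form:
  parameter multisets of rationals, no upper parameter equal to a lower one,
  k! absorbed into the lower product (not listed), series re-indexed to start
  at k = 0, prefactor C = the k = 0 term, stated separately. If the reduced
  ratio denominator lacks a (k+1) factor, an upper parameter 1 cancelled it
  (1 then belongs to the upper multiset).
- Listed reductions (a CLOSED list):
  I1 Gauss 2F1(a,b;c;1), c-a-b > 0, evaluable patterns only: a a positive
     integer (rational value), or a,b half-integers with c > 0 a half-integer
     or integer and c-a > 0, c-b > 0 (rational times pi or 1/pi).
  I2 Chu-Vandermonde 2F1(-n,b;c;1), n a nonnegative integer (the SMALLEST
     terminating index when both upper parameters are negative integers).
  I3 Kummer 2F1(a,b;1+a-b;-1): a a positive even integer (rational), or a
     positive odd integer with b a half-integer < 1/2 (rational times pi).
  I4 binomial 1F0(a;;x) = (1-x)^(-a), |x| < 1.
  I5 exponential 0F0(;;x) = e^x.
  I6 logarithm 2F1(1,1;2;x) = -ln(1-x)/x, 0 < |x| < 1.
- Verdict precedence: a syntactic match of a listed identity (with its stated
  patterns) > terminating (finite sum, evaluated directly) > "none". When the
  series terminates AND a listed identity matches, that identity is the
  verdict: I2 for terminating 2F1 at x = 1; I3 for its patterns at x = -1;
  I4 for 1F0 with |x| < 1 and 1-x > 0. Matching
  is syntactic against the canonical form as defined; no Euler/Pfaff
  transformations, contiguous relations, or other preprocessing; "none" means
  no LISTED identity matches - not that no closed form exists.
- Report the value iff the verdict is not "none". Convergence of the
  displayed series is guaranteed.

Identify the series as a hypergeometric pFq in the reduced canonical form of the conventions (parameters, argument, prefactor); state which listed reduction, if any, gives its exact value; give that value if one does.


With C = \frac{11}{4}: the canonical form is 1F0(-\frac{9}{7}; -; -\frac{4}{9}). Verdict at x = -\frac{4}{9}: the binomial series (I4) matches (the 1F0 binomial series: exponent 9/7, x = -\frac{4}{9}). Its exact value is \frac{11}{4} \cdot \left(\frac{13}{9}\right)^{\frac{9}{7}}.

Structural cue: x = -\frac{4}{9} and the constant factors (prefactor 11/4) combine into one prefactor.
Ratio: r(k) = -\frac{4}{9} * (k-\frac{9}{7}) / [(k+1)] - rational; roots negated = parameters, x = -\frac{4}{9}, C = \frac{11}{4}.


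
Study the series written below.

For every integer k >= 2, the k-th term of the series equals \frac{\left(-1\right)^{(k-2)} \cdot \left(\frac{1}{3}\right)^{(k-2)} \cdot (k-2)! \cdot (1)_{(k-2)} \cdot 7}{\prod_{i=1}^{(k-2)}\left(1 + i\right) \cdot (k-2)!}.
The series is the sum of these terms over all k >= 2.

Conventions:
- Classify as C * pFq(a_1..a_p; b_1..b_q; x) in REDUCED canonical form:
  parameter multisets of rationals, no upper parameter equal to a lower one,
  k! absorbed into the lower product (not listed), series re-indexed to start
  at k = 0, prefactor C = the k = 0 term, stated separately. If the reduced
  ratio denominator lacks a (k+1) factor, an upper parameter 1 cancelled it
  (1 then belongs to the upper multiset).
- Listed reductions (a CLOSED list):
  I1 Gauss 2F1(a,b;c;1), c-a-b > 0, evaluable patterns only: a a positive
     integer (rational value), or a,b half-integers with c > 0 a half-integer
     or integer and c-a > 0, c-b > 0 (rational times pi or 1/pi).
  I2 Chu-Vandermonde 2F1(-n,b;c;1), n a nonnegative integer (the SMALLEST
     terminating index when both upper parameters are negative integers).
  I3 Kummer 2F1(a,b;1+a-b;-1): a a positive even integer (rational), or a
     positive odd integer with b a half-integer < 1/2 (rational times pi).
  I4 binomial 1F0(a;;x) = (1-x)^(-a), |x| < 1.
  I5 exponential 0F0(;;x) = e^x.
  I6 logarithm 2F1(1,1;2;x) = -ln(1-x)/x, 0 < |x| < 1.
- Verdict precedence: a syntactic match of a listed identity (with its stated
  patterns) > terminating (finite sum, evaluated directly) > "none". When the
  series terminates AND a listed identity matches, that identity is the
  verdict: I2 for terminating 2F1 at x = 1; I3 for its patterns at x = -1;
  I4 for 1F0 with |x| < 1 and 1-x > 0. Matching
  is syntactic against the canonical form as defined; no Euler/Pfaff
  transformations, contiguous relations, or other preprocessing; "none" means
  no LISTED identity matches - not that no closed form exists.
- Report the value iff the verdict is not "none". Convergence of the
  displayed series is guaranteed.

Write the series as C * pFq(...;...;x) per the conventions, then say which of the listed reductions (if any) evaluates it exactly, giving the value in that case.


At argument -\frac{1}{3}: a 2F1 with upper {1, 1}, lower {2}, scaled by C = 7. Verdict: the logarithmic series (I6) matches (the logarithm: parameters (1,1;2), x = -\frac{1}{3}). Sum: 21 \cdot \ln\left(\frac{4}{3}\right).

Structural cue: t_0 being 7, the factorial ratio (prefactor 7) (k+a-1)!/(a-1)! is a rising factorial (a)_k.
Step ratio: r(k) = -\frac{1}{3} * (k+1) (k+1) / [(k+2) (k+1)] - rational in k. x = -\frac{1}{3}; t_0 = 7; negate the roots.


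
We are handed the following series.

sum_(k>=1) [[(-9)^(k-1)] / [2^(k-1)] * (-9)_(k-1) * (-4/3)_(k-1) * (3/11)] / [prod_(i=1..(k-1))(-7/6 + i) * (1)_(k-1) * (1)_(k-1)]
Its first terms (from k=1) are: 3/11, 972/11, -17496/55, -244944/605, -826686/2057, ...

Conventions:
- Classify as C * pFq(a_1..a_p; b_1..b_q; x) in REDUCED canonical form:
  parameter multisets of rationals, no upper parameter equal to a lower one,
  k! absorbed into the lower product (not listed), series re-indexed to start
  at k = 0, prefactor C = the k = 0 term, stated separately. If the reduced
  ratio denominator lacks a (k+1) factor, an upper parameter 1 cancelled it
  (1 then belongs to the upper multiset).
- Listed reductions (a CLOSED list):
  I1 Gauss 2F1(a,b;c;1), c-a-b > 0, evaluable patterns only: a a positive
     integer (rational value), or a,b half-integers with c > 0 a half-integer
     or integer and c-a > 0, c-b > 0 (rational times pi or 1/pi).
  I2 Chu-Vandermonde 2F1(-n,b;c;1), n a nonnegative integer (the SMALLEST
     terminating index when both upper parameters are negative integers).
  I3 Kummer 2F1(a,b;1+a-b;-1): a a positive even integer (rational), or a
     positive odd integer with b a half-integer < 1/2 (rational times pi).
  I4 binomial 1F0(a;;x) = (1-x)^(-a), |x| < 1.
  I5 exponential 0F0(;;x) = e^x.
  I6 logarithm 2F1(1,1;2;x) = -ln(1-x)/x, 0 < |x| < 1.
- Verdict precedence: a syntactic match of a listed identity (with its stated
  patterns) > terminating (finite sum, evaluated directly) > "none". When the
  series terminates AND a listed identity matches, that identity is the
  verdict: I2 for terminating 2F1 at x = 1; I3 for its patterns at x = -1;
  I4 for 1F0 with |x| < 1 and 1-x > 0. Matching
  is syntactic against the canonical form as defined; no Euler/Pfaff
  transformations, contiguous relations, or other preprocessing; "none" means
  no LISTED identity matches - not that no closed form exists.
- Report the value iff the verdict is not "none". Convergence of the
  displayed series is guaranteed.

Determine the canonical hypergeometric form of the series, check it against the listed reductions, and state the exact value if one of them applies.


This is 3/11 * 2F2(-9, -4/3; -1/6, 1; -9/2) in reduced canonical form. Verdict: terminating - the sum ends at index 9 because -9 is a negative integer; exact evaluation follows. Hence: -18598270200834/13219403065.

Key observation: with t_0 = 3/11, the two k-th powers (C = 3/11) combine into one argument.
Term ratio: r(k) = (-9/2) * (k-9) (k-4/3) / [(k-1/6) (k+1) (k+1)] - rational in k. x = (-9/2); t_0 = 3/11; negate the roots.


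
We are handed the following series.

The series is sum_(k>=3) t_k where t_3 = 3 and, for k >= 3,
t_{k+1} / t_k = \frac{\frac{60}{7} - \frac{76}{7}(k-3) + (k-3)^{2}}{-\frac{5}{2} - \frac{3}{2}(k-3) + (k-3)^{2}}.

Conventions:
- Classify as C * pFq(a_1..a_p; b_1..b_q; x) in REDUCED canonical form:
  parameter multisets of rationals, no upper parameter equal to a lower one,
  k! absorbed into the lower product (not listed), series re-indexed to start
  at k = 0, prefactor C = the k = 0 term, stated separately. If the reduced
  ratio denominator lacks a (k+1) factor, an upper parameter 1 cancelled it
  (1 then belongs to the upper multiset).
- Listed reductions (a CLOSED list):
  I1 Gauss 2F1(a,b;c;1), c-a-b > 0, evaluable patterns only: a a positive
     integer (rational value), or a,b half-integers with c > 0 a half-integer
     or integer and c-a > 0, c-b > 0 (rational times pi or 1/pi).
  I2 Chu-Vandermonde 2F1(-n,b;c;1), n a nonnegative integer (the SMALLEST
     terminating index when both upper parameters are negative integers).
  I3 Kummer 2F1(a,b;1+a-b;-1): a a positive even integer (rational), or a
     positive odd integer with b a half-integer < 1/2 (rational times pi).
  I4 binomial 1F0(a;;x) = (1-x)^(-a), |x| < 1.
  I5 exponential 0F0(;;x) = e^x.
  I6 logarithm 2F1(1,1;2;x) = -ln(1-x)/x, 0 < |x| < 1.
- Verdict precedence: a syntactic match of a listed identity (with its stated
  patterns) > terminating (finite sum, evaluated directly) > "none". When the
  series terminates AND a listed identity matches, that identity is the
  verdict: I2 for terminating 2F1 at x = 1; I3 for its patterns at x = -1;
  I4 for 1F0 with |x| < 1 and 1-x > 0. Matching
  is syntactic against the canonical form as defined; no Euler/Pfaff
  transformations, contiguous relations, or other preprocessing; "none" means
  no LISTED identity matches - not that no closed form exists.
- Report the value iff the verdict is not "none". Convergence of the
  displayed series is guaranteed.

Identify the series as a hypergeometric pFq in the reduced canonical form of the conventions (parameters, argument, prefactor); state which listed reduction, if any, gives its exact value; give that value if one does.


At argument 1: a 2F1 with upper {-10, -\frac{6}{7}}, lower {-\frac{5}{2}}, scaled by C = 3. Verdict at x = 1: Chu-Vandermonde (I2) matches (terminating 2F1 at x = 1 with n = 10, b = -6/7, c = -\frac{5}{2}). Exact value: -\frac{172277126895}{25705247659}.

Structural cue: t_0 = 3 here, and the expanded ratio factors over Q; C = 3, x = 1, roots give parameters.
Ratio: r(k) = 1 * (k-10) (k-\frac{6}{7}) / [(k-\frac{5}{2}) (k+1)] ; factor over Q: parameters, x = 1, and C = 3.


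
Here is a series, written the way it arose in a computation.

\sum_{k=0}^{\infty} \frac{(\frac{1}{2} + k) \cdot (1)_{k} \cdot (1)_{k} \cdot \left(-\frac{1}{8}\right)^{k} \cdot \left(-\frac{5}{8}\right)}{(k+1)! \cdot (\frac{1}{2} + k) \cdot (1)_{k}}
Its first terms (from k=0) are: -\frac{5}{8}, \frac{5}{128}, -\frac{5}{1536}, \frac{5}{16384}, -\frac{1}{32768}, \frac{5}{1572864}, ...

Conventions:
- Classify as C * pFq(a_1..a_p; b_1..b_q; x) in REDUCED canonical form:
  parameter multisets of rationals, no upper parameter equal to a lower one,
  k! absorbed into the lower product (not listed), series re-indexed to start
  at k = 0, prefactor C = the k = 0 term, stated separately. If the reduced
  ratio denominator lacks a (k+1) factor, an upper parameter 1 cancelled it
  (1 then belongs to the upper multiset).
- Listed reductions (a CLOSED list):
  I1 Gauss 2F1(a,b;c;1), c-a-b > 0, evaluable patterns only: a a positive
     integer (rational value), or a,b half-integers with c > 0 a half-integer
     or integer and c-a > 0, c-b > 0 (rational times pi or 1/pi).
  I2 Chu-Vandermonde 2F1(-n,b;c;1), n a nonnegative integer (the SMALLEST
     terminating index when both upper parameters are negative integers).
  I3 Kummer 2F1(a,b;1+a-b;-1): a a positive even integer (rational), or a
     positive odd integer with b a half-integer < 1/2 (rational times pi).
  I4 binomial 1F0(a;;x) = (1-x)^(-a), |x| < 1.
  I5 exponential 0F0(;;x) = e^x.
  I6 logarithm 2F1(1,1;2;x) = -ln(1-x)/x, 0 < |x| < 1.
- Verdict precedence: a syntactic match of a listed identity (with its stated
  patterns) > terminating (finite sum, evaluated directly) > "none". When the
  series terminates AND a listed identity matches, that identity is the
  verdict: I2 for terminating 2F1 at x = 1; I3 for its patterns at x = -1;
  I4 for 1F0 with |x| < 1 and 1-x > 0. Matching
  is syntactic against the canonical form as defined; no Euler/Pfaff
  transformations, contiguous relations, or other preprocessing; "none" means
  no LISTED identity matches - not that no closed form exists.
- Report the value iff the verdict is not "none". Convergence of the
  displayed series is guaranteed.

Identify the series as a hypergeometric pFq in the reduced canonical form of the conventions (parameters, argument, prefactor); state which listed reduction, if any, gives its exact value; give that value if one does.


x = -\frac{1}{8} here; the reduced form reads 2F1, upper {1, 1}, lower {2}, C = -\frac{5}{8}. Verdict: this is logarithm (I6) (the logarithm: parameters (1,1;2), x = -\frac{1}{8}). Hence: \left(-5\right) \cdot \ln\left(\frac{9}{8}\right).

First insight: x = -\frac{1}{8} and (1)_k (prefactor -5/8) is k! itself.
Adjacent-term ratio: r(k) = -\frac{1}{8} * (k+1) (k+1) / [(k+2) (k+1)] - rational in k, leading ratio -\frac{1}{8}; with t_0 = -\frac{5}{8}, classification follows.


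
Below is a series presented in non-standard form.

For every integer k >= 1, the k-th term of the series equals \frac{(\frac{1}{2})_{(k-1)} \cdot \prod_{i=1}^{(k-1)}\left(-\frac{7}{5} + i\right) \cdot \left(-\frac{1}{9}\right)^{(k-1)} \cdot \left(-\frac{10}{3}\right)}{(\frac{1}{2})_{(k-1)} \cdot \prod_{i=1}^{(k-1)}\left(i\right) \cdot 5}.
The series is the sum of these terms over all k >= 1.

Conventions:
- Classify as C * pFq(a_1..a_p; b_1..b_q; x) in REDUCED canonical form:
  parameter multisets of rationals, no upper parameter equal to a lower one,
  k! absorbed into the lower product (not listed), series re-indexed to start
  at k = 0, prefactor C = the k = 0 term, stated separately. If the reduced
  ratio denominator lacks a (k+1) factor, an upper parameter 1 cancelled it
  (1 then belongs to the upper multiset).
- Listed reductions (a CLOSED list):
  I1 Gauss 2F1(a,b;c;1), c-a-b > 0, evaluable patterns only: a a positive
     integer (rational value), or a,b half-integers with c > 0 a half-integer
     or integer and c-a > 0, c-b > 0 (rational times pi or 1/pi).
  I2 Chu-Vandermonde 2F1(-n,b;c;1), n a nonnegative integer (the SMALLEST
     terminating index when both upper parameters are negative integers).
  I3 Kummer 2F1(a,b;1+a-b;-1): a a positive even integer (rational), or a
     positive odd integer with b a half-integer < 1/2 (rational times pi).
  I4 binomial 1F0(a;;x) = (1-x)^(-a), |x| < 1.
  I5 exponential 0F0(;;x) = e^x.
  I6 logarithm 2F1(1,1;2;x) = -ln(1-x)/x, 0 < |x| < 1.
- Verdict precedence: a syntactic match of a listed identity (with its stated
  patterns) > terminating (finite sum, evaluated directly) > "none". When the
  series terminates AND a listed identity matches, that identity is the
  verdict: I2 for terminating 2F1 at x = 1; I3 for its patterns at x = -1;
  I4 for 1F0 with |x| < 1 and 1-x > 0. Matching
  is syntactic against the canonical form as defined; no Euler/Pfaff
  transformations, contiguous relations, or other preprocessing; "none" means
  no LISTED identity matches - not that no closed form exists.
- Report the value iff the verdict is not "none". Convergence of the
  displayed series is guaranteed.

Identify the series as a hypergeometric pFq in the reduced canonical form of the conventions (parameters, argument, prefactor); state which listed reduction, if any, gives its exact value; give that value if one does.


Canonical form: C = -\frac{2}{3} times 1F0 with upper {-\frac{2}{5}}, lower {-}, x = -\frac{1}{9}. Verdict (x = -\frac{1}{9}): the binomial series (I4) applies (the 1F0 binomial series: exponent 2/5, x = -\frac{1}{9}). Exact value: \left(-\frac{2}{3}\right) \cdot \left(\frac{10}{9}\right)^{\frac{2}{5}}.

Key step: t_0 being -\frac{2}{3}, the running product (prefactor -2/3) telescopes to a rising factorial.
Adjacent-term ratio: r(k) = -\frac{1}{9} * (k-\frac{2}{5}) / [(k+1)] - rational in k. x = -\frac{1}{9}; t_0 = -\frac{2}{3}; negate the roots.


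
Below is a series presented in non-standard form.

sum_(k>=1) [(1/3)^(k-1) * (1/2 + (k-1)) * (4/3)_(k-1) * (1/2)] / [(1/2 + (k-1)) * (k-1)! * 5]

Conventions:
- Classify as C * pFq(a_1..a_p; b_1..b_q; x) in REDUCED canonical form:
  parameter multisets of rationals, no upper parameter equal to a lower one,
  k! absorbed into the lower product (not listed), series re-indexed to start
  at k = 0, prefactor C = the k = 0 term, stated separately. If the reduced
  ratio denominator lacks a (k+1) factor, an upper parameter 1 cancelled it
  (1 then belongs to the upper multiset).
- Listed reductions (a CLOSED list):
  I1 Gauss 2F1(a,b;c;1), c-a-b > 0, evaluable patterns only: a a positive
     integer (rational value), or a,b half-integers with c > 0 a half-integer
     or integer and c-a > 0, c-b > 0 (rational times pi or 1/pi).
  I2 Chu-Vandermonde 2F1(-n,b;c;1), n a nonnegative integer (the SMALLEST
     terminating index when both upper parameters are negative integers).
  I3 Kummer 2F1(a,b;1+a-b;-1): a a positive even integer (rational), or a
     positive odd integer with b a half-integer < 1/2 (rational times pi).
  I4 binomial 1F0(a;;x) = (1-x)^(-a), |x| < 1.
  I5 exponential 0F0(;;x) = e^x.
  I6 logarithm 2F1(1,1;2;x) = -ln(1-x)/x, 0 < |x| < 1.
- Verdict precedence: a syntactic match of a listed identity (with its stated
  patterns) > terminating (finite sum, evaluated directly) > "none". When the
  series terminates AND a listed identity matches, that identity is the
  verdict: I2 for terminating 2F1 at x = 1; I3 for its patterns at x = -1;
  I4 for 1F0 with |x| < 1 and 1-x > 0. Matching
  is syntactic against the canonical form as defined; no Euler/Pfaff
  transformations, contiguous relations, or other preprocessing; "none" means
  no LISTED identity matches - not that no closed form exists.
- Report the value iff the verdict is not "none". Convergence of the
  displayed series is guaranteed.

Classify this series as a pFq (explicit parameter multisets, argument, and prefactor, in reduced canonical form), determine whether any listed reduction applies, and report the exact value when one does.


Canonical form: C = 1/10 times 1F0 with upper {4/3}, lower {-}, x = 1/3. Verdict: the I4 binomial reduction matches (the 1F0 binomial series: exponent -4/3, x = 1/3). Value: (1/10) * (2/3)^(-4/3).

First insight: t_0 being 1/10, k + 1/2 divides numerator and denominator alike; prefactor 1/10 after cancelling.
Ratio: r(k) = (1/3) * (k+4/3) / [(k+1)] ; factor over Q: parameters, x = (1/3), and C = 1/10.


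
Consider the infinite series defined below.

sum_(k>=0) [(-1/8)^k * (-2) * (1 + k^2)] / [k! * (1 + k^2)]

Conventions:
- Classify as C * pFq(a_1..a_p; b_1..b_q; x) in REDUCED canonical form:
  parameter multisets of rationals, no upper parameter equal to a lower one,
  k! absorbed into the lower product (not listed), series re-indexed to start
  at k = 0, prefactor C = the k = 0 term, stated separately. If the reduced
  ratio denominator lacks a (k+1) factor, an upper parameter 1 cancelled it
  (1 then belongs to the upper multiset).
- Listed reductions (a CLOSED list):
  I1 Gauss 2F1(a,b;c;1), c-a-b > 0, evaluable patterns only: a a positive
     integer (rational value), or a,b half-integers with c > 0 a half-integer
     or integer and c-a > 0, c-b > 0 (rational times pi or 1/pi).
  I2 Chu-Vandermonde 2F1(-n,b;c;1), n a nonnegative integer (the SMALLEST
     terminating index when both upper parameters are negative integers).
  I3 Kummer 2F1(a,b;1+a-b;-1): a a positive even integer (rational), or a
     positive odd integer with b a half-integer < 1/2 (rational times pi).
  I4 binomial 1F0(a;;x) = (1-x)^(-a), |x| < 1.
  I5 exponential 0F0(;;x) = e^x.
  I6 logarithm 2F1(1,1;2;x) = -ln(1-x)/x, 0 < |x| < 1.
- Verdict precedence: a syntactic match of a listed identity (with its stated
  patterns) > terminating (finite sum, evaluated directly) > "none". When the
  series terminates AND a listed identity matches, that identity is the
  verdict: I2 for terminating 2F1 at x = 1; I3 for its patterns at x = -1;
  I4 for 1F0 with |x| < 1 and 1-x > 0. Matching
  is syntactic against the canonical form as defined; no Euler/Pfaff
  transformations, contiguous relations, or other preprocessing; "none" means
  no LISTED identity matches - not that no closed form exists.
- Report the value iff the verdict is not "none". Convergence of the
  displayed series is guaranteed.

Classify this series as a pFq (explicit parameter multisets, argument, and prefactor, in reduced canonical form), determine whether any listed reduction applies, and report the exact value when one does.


The tell: t_0 = -2 here, and the factor k^2 + 1 cancels (top and bottom), leaving C = -2, x = -1/8.
Adjacent-term ratio: r(k) = (-1/8) * 1 / [(k+1)] - rational in k. x = (-1/8); t_0 = -2; negate the roots.

Reduced: x = -1/8, 0F0, upper = {-}, lower = {-}, C = -2. Verdict: this is the exponential series (I5) (the 0F0 exponential series at x = -1/8). Hence: (-2) * e^(-1/8).


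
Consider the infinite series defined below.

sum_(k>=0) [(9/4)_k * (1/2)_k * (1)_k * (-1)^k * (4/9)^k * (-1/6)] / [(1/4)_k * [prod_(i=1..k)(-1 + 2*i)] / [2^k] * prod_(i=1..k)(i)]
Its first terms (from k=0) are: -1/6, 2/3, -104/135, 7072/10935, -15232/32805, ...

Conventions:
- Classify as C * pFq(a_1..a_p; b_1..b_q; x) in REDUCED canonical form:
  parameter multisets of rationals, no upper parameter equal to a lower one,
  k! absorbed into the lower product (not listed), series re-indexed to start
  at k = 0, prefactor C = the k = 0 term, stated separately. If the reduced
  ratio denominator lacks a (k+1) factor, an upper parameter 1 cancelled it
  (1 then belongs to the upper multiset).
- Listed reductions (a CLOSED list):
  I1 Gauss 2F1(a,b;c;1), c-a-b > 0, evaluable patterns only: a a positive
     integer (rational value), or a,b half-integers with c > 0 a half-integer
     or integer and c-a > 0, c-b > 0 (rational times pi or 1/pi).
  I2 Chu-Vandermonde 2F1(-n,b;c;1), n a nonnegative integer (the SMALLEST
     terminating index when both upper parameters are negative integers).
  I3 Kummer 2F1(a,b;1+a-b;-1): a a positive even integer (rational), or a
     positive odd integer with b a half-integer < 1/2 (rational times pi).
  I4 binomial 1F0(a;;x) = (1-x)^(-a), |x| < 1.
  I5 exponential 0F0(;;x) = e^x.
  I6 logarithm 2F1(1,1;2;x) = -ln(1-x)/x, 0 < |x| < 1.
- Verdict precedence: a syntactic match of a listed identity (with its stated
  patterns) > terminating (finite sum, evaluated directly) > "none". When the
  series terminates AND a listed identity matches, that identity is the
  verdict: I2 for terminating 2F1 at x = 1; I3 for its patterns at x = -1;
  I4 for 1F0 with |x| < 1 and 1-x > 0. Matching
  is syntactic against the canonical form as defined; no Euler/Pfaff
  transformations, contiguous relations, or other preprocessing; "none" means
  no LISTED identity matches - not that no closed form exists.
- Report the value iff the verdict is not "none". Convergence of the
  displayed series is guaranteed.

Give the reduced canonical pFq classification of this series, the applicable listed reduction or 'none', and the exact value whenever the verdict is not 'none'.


Canonical form: C = -1/6 times 2F1 with upper {1, 9/4}, lower {1/4}, x = -4/9. Verdict: none - this 2F1 at x = -4/9 matches no listed pattern, and upper {1, 9/4} holds no stopper.

First insight: with t_0 = -1/6, the product of the first k integers (C = -1/6) is k!.
Adjacent-term ratio: r(k) = (-4/9) * (k+1) (k+9/4) / [(k+1/4) (k+1)] ; factor over Q: parameters, x = (-4/9), and C = -1/6.


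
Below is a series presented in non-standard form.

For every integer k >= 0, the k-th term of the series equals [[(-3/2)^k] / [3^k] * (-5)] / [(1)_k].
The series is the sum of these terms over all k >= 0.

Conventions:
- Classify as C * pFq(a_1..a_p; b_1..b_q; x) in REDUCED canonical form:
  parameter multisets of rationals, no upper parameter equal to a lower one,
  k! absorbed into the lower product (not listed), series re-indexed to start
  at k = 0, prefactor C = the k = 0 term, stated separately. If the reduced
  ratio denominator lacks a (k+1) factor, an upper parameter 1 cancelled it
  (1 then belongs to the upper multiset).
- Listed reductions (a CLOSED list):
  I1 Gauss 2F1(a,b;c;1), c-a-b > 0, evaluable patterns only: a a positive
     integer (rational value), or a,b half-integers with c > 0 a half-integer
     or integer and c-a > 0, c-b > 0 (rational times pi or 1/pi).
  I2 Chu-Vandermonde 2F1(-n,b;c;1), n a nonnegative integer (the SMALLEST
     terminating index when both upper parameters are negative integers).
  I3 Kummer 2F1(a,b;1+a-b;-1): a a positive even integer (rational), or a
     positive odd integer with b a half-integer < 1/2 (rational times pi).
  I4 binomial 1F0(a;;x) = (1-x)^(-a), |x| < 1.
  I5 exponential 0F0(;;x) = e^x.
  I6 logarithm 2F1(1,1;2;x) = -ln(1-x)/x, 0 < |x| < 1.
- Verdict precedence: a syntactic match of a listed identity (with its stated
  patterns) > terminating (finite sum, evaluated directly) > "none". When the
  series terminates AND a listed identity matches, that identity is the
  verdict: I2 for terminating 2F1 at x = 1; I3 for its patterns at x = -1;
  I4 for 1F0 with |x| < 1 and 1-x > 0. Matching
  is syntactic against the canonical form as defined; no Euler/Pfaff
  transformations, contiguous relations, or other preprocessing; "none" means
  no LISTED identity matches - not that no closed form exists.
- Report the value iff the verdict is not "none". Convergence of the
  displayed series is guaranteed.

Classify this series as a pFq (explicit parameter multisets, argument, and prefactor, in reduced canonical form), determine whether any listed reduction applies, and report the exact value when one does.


Canonical form: C = -5 times 0F0 with upper {-}, lower {-}, x = -1/2. Verdict: this is the I5 exponential reduction (the 0F0 exponential series at x = -1/2). Hence: (-5) * e^(-1/2).

Key step: t_0 = -5 here, and (1)_k (prefactor -5) is k! itself.
Consecutive-term ratio: r(k) = (-1/2) * 1 / [(k+1)] - rational in k, leading ratio (-1/2); with t_0 = -5, classification follows.


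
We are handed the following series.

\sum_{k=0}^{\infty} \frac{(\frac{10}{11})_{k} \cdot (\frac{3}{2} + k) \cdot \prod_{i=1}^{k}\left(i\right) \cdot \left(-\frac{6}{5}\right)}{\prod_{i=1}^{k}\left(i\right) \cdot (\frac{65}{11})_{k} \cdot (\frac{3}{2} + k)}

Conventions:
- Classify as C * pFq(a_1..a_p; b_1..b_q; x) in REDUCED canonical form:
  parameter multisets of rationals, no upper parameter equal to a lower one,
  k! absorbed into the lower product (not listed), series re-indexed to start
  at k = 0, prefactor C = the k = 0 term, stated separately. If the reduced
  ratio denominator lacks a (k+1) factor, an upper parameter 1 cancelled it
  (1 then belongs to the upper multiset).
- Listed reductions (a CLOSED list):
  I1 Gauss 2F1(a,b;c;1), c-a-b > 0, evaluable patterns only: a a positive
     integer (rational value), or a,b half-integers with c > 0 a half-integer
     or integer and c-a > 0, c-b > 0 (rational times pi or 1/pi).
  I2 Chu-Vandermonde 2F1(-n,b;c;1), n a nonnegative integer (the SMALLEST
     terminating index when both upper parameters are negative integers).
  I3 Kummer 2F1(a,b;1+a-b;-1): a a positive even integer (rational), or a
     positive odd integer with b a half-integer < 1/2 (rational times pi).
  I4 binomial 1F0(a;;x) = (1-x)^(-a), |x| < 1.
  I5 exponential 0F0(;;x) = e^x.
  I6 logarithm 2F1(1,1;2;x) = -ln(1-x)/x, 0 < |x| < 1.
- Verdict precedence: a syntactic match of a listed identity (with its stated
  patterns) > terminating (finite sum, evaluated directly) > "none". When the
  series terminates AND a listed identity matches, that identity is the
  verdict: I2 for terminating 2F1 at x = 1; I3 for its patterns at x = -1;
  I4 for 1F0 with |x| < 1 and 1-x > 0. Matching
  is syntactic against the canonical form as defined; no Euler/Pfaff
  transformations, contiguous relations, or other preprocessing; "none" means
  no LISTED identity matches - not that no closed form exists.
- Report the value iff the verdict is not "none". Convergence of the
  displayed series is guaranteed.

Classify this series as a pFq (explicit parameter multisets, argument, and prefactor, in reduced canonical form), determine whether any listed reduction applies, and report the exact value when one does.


x = 1 here; the reduced form reads 2F1, upper {\frac{10}{11}, 1}, lower {\frac{65}{11}}, C = -\frac{6}{5}. Verdict: Gauss (I1, integer-parameter pattern) applies (x = 1: the Gamma ratio telescopes since c-a-b = 4 > 0 and a = 1 in Z>0). Hence: -\frac{81}{55}.

Structural cue: x = 1 and the running product (prefactor -6/5) telescopes to a rising factorial.
Term ratio: r(k) = 1 * (k+\frac{10}{11}) (k+1) / [(k+\frac{65}{11}) (k+1)] - rational; roots negated = parameters, x = 1, C = -\frac{6}{5}.


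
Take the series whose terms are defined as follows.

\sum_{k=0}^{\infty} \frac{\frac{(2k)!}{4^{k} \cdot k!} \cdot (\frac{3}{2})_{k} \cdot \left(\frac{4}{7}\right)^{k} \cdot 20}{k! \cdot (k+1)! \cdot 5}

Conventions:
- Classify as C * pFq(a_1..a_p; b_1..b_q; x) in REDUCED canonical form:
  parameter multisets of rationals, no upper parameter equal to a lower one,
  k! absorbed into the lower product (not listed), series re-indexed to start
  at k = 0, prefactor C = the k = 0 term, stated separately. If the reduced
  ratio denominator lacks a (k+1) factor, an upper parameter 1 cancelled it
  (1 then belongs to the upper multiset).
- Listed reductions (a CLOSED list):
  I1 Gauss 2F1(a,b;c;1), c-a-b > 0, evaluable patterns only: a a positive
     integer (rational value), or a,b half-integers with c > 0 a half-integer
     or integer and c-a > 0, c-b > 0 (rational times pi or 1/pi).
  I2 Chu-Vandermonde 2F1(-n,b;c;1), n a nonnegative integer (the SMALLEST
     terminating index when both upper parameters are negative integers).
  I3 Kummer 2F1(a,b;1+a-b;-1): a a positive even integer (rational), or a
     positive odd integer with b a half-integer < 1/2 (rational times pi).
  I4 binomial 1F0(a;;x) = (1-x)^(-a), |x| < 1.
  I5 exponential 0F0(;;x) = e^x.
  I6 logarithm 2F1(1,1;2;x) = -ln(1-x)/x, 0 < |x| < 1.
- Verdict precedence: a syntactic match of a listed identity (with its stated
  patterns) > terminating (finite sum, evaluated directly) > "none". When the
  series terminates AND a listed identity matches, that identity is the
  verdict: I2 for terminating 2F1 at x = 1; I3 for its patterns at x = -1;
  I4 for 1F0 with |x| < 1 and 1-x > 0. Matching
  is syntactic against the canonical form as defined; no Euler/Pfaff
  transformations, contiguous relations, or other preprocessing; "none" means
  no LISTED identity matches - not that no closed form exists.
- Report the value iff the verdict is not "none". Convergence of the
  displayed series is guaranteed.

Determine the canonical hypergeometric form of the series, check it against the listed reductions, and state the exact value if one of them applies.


Key step: t_0 = 4 here, and the constant factors (C = 4, x = 4/7) combine into one prefactor.
Ratio: r(k) = \frac{4}{7} * (k+\frac{1}{2}) (k+\frac{3}{2}) / [(k+2) (k+1)] - rational; roots negated = parameters, x = \frac{4}{7}, C = 4.

Reduced: x = \frac{4}{7}, 2F1, upper = {\frac{1}{2}, \frac{3}{2}}, lower = {2}, C = 4. Verdict: none here - no I1-I6 shape fits x = \frac{4}{7} with lower {2}.


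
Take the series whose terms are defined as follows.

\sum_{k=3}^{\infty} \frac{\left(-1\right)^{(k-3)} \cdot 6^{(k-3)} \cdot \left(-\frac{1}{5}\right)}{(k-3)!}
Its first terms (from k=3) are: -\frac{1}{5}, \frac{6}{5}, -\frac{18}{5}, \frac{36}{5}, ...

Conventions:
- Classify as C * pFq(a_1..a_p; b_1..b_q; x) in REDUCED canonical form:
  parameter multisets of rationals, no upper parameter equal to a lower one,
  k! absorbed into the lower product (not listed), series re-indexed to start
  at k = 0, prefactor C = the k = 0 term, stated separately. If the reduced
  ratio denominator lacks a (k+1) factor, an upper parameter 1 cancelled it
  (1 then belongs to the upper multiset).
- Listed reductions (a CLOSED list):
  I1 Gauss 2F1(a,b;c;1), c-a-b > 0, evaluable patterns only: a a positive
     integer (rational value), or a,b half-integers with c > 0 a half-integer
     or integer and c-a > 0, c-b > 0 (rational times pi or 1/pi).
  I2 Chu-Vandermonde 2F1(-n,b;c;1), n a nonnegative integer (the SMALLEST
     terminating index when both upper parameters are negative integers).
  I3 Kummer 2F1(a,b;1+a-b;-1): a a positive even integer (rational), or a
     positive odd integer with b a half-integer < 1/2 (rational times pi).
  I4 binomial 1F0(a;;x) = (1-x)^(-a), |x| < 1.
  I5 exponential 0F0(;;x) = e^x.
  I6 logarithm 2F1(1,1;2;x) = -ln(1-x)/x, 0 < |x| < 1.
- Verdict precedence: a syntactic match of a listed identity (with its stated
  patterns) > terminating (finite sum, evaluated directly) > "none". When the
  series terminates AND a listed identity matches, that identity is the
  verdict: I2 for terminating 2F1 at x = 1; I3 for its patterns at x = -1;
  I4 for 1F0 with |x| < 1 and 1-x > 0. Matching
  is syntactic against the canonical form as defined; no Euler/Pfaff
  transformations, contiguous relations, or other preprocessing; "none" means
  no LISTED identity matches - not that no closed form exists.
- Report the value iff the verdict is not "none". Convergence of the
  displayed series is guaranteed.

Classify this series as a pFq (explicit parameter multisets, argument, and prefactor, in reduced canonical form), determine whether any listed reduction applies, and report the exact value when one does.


This is -\frac{1}{5} * 0F0(-; -; -6) in reduced canonical form. Verdict: the exponential series (I5) matches (the 0F0 exponential series at x = -6). Its exact value is \left(-\frac{1}{5}\right) \cdot e^{-6}.

The tell: t_0 being -\frac{1}{5}, the (-1)^k factor (C = -1/5, x = -6) folds into the argument's sign.
Consecutive-term ratio: r(k) = -6 * 1 / [(k+1)] ; factor over Q: parameters, x = -6, and C = -\frac{1}{5}.


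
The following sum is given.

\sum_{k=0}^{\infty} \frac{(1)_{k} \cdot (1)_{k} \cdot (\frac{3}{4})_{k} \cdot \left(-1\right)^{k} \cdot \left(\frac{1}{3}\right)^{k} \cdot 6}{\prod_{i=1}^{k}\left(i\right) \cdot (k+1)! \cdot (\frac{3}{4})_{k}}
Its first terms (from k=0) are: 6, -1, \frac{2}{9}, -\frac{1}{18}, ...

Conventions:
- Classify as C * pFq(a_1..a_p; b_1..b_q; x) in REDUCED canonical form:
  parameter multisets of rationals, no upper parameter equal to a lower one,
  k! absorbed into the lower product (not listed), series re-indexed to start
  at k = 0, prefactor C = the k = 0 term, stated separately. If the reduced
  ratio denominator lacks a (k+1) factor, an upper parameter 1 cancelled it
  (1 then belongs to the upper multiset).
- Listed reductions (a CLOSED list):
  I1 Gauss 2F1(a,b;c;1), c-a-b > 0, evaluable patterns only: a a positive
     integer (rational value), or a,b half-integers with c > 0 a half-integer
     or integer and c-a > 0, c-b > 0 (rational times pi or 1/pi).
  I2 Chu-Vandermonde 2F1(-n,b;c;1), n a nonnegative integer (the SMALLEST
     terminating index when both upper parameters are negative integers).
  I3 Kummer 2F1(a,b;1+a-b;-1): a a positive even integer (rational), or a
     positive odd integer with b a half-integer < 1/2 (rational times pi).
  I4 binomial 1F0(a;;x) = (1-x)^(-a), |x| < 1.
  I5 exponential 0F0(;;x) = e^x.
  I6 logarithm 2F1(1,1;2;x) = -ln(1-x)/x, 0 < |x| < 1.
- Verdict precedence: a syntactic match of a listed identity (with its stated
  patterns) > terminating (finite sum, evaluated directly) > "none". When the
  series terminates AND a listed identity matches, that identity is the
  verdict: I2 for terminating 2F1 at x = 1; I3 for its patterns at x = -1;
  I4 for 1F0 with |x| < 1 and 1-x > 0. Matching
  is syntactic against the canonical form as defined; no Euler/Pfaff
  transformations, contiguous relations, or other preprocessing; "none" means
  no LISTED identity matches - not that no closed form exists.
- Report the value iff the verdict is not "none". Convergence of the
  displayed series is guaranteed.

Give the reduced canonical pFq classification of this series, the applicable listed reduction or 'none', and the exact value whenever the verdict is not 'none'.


Structural cue: with t_0 = 6, the (-1)^k factor (C = 6) folds into the argument's sign.
Consecutive-term ratio: r(k) = -\frac{1}{3} * (k+1) (k+1) / [(k+2) (k+1)] - rational in k, leading ratio -\frac{1}{3}; with t_0 = 6, classification follows.

Reduced: x = -\frac{1}{3}, 2F1, upper = {1, 1}, lower = {2}, C = 6. Verdict: the logarithmic series (I6) matches (the logarithm: parameters (1,1;2), x = -\frac{1}{3}). Its exact value is 18 \cdot \ln\left(\frac{4}{3}\right).
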